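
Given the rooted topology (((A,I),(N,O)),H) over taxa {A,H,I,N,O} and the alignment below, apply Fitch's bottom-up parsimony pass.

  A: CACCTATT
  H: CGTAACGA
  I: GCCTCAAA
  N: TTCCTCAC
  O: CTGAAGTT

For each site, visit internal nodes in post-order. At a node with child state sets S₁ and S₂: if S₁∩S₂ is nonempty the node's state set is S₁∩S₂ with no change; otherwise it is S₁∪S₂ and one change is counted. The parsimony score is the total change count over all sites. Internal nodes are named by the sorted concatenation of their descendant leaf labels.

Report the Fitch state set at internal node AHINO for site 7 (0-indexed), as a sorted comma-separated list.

A,T

site 0, node AI: A={C} ∪ I={G} → {C,G} (+1)
site 0, node NO: N={T} ∪ O={C} → {C,T} (+1)
site 0, node AINO: AI={C,G} ∩ NO={C,T} → {C} (+0)
site 0, node AHINO: AINO={C} ∩ H={C} → {C} (+0)
site 1, node AI: A={A} ∪ I={C} → {A,C} (+1)
site 1, node NO: N={T} ∩ O={T} → {T} (+0)
site 1, node AINO: AI={A,C} ∪ NO={T} → {A,C,T} (+1)
site 1, node AHINO: AINO={A,C,T} ∪ H={G} → {A,C,G,T} (+1)
site 2, node AI: A={C} ∩ I={C} → {C} (+0)
site 2, node NO: N={C} ∪ O={G} → {C,G} (+1)
site 2, node AINO: AI={C} ∩ NO={C,G} → {C} (+0)
site 2, node AHINO: AINO={C} ∪ H={T} → {C,T} (+1)
site 3, node AI: A={C} ∪ I={T} → {C,T} (+1)
site 3, node NO: N={C} ∪ O={A} → {A,C} (+1)
site 3, node AINO: AI={C,T} ∩ NO={A,C} → {C} (+0)
site 3, node AHINO: AINO={C} ∪ H={A} → {A,C} (+1)
site 4, node AI: A={T} ∪ I={C} → {C,T} (+1)
site 4, node NO: N={T} ∪ O={A} → {A,T} (+1)
site 4, node AINO: AI={C,T} ∩ NO={A,T} → {T} (+0)
site 4, node AHINO: AINO={T} ∪ H={A} → {A,T} (+1)
site 5, node AI: A={A} ∩ I={A} → {A} (+0)
site 5, node NO: N={C} ∪ O={G} → {C,G} (+1)
site 5, node AINO: AI={A} ∪ NO={C,G} → {A,C,G} (+1)
site 5, node AHINO: AINO={A,C,G} ∩ H={C} → {C} (+0)
site 6, node AI: A={T} ∪ I={A} → {A,T} (+1)
site 6, node NO: N={A} ∪ O={T} → {A,T} (+1)
site 6, node AINO: AI={A,T} ∩ NO={A,T} → {A,T} (+0)
site 6, node AHINO: AINO={A,T} ∪ H={G} → {A,G,T} (+1)
site 7, node AI: A={T} ∪ I={A} → {A,T} (+1)
site 7, node NO: N={C} ∪ O={T} → {C,T} (+1)
site 7, node AINO: AI={A,T} ∩ NO={C,T} → {T} (+0)
site 7, node AHINO: AINO={T} ∪ H={A} → {A,T} (+1)
per-site changes: [2, 3, 2, 3, 3, 2, 3, 3]; total = 21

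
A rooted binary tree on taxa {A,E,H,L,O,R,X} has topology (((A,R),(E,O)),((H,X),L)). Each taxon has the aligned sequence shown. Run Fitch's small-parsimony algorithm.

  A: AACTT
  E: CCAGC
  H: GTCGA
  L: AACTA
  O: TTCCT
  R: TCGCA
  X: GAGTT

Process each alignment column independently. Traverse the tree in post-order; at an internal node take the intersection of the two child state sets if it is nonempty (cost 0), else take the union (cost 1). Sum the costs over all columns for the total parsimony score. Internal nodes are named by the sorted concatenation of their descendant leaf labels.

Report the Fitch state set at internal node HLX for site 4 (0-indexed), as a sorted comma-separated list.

AR@0: {A} ∪ {T} = {A,T} (union, +1)
EO@0: {C} ∪ {T} = {C,T} (union, +1)
AEOR@0: {A,T} ∩ {C,T} = {T} (intersection, +0)
HX@0: {G} ∩ {G} = {G} (intersection, +0)
HLX@0: {G} ∪ {A} = {A,G} (union, +1)
AEHLORX@0: {T} ∪ {A,G} = {A,G,T} (union, +1)
AR@1: {A} ∪ {C} = {A,C} (union, +1)
EO@1: {C} ∪ {T} = {C,T} (union, +1)
AEOR@1: {A,C} ∩ {C,T} = {C} (intersection, +0)
HX@1: {T} ∪ {A} = {A,T} (union, +1)
HLX@1: {A,T} ∩ {A} = {A} (intersection, +0)
AEHLORX@1: {C} ∪ {A} = {A,C} (union, +1)
AR@2: {C} ∪ {G} = {C,G} (union, +1)
EO@2: {A} ∪ {C} = {A,C} (union, +1)
AEOR@2: {C,G} ∩ {A,C} = {C} (intersection, +0)
HX@2: {C} ∪ {G} = {C,G} (union, +1)
HLX@2: {C,G} ∩ {C} = {C} (intersection, +0)
AEHLORX@2: {C} ∩ {C} = {C} (intersection, +0)
AR@3: {T} ∪ {C} = {C,T} (union, +1)
EO@3: {G} ∪ {C} = {C,G} (union, +1)
AEOR@3: {C,T} ∩ {C,G} = {C} (intersection, +0)
HX@3: {G} ∪ {T} = {G,T} (union, +1)
HLX@3: {G,T} ∩ {T} = {T} (intersection, +0)
AEHLORX@3: {C} ∪ {T} = {C,T} (union, +1)
AR@4: {T} ∪ {A} = {A,T} (union, +1)
EO@4: {C} ∪ {T} = {C,T} (union, +1)
AEOR@4: {A,T} ∩ {C,T} = {T} (intersection, +0)
HX@4: {A} ∪ {T} = {A,T} (union, +1)
HLX@4: {A,T} ∩ {A} = {A} (intersection, +0)
AEHLORX@4: {T} ∪ {A} = {A,T} (union, +1)
per-site changes: [4, 4, 3, 4, 4]; total = 19

A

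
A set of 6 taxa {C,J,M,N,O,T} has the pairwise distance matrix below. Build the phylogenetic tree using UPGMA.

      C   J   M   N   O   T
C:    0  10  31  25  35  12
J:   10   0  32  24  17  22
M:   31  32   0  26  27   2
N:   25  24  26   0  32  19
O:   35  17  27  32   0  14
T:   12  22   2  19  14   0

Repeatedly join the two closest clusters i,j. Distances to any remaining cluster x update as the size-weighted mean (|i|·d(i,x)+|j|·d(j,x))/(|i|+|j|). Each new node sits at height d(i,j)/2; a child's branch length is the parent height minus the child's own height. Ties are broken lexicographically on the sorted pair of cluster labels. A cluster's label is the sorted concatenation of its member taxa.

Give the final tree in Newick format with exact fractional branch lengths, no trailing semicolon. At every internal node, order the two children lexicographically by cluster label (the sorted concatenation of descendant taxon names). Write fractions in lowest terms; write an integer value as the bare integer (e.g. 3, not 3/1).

step 1: merge (M,T) at d=2; branch lengths M→1, T→1; new cluster MT
  updated: d(C,MT)=43/2, d(J,MT)=27, d(MT,N)=45/2, d(MT,O)=41/2
step 2: merge (C,J) at d=10; branch lengths C→5, J→5; new cluster CJ
  updated: d(CJ,MT)=97/4, d(CJ,N)=49/2, d(CJ,O)=26
step 3: merge (MT,O) at d=41/2; branch lengths MT→37/4, O→41/4; new cluster MOT
  updated: d(CJ,MOT)=149/6, d(MOT,N)=77/3
step 4: merge (CJ,N) at d=49/2; branch lengths CJ→29/4, N→49/4; new cluster CJN
  updated: d(CJN,MOT)=226/9
step 5: merge (CJN,MOT) at d=226/9; branch lengths CJN→11/36, MOT→83/36; new cluster CJMNOT
final tree: (((C:5,J:5):29/4,N:49/4):11/36,((M:1,T:1):37/4,O:41/4):83/36)
total length: 965/18

(((C:5,J:5):29/4,N:49/4):11/36,((M:1,T:1):37/4,O:41/4):83/36)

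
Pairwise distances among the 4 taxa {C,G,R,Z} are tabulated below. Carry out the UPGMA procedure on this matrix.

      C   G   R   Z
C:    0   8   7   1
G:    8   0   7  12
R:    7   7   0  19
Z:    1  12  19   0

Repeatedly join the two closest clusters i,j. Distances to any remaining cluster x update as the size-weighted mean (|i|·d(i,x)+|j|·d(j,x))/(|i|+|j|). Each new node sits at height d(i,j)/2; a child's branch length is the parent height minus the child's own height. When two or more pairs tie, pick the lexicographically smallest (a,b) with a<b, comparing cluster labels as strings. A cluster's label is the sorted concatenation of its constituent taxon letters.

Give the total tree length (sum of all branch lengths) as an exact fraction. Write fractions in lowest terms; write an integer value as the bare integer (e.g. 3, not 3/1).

step 1: merge (C,Z) at d=1; branch lengths C→1/2, Z→1/2; new cluster CZ
  updated: d(CZ,G)=10, d(CZ,R)=13
step 2: merge (G,R) at d=7; branch lengths G→7/2, R→7/2; new cluster GR
  updated: d(CZ,GR)=23/2
step 3: merge (CZ,GR) at d=23/2; branch lengths CZ→21/4, GR→9/4; new cluster CGRZ
final tree: ((C:1/2,Z:1/2):21/4,(G:7/2,R:7/2):9/4)
total length: 31/2

31/2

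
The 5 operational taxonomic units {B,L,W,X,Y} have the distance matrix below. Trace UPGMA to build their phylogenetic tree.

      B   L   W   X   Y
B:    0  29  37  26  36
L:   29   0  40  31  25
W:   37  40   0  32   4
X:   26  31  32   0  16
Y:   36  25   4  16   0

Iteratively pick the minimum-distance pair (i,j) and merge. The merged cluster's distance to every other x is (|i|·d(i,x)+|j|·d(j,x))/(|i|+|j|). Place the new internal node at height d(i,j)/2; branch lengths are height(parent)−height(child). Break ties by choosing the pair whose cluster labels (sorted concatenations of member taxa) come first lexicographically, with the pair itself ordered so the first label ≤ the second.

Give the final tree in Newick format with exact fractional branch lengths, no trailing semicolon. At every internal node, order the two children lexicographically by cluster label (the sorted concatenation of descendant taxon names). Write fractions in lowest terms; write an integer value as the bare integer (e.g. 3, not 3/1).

((B:29/2,L:29/2):7/4,((W:2,Y:2):10,X:12):17/4)

step 1: merge (W,Y) at d=4; branch lengths W→2, Y→2; new cluster WY
  updated: d(B,WY)=73/2, d(L,WY)=65/2, d(WY,X)=24
step 2: merge (WY,X) at d=24; branch lengths WY→10, X→12; new cluster WXY
  updated: d(B,WXY)=33, d(L,WXY)=32
step 3: merge (B,L) at d=29; branch lengths B→29/2, L→29/2; new cluster BL
  updated: d(BL,WXY)=65/2
step 4: merge (BL,WXY) at d=65/2; branch lengths BL→7/4, WXY→17/4; new cluster BLWXY
final tree: ((B:29/2,L:29/2):7/4,((W:2,Y:2):10,X:12):17/4)
total length: 61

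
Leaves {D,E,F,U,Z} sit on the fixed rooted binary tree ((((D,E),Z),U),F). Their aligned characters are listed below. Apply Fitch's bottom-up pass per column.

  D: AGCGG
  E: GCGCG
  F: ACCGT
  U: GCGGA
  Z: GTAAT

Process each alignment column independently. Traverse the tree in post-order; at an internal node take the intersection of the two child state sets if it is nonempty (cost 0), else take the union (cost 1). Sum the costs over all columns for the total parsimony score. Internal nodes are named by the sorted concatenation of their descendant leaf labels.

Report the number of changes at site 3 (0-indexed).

DE@0: {A} ∪ {G} = {A,G} (union, +1)
DEZ@0: {A,G} ∩ {G} = {G} (intersection, +0)
DEUZ@0: {G} ∩ {G} = {G} (intersection, +0)
DEFUZ@0: {G} ∪ {A} = {A,G} (union, +1)
DE@1: {G} ∪ {C} = {C,G} (union, +1)
DEZ@1: {C,G} ∪ {T} = {C,G,T} (union, +1)
DEUZ@1: {C,G,T} ∩ {C} = {C} (intersection, +0)
DEFUZ@1: {C} ∩ {C} = {C} (intersection, +0)
DE@2: {C} ∪ {G} = {C,G} (union, +1)
DEZ@2: {C,G} ∪ {A} = {A,C,G} (union, +1)
DEUZ@2: {A,C,G} ∩ {G} = {G} (intersection, +0)
DEFUZ@2: {G} ∪ {C} = {C,G} (union, +1)
DE@3: {G} ∪ {C} = {C,G} (union, +1)
DEZ@3: {C,G} ∪ {A} = {A,C,G} (union, +1)
DEUZ@3: {A,C,G} ∩ {G} = {G} (intersection, +0)
DEFUZ@3: {G} ∩ {G} = {G} (intersection, +0)
DE@4: {G} ∩ {G} = {G} (intersection, +0)
DEZ@4: {G} ∪ {T} = {G,T} (union, +1)
DEUZ@4: {G,T} ∪ {A} = {A,G,T} (union, +1)
DEFUZ@4: {A,G,T} ∩ {T} = {T} (intersection, +0)
per-site changes: [2, 2, 3, 2, 2]; total = 11

2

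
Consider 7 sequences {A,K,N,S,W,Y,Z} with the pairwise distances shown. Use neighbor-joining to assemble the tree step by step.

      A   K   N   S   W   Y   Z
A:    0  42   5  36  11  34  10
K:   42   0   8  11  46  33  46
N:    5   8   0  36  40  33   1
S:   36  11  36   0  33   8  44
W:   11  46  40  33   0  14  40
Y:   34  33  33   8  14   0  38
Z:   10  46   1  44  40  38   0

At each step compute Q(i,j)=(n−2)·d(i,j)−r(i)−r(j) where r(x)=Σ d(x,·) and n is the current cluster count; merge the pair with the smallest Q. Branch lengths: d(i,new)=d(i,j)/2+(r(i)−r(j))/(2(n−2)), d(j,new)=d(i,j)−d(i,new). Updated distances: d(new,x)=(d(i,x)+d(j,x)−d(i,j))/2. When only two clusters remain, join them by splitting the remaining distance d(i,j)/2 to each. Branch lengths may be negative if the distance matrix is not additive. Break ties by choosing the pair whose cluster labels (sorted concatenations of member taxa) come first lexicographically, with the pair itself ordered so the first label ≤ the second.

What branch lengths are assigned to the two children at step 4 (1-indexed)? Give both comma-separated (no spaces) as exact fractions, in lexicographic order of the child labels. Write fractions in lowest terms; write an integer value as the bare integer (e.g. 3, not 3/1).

107/8,67/8

iteration 1: select K,S (d=11, Q=-299); attach at lengths (73/10, 37/10); label the merged cluster KS
  updated: d(A,KS)=67/2, d(KS,N)=33/2, d(KS,W)=34, d(KS,Y)=15, d(KS,Z)=79/2
iteration 2: select N,Z (d=1, Q=-220); attach at lengths (-29/8, 37/8); label the merged cluster NZ
  updated: d(A,NZ)=7, d(KS,NZ)=55/2, d(NZ,W)=79/2, d(NZ,Y)=35
iteration 3: select A,NZ (d=7, Q=-347/2); attach at lengths (-5/12, 89/12); label the merged cluster ANZ
  updated: d(ANZ,KS)=27, d(ANZ,W)=87/4, d(ANZ,Y)=31
iteration 4: select ANZ,W (d=87/4, Q=-106); attach at lengths (107/8, 67/8); label the merged cluster ANWZ
  updated: d(ANWZ,KS)=157/8, d(ANWZ,Y)=93/8
iteration 5: select ANWZ,KS (d=157/8, Q=-185/4); attach at lengths (65/8, 23/2); label the merged cluster AKNSWZ
  updated: d(AKNSWZ,Y)=7/2
iteration 6: select AKNSWZ,Y (d=7/2); attach at lengths (7/4, 7/4); label the merged cluster AKNSWYZ
final tree: ((((A:-5/12,(N:-29/8,Z:37/8):89/12):107/8,W:67/8):65/8,(K:73/10,S:37/10):23/2):7/4,Y:7/4)
total length: 511/8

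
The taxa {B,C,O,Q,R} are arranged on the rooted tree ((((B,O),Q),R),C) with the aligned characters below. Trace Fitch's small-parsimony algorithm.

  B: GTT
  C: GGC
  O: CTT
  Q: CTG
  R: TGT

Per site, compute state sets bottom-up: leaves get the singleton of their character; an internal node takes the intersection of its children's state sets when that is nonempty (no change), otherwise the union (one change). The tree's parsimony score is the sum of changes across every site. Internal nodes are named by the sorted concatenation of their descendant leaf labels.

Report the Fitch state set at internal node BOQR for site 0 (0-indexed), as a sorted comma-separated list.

C,T

site 0, node BO: B={G} ∪ O={C} → {C,G} (+1)
site 0, node BOQ: BO={C,G} ∩ Q={C} → {C} (+0)
site 0, node BOQR: BOQ={C} ∪ R={T} → {C,T} (+1)
site 0, node BCOQR: BOQR={C,T} ∪ C={G} → {C,G,T} (+1)
site 1, node BO: B={T} ∩ O={T} → {T} (+0)
site 1, node BOQ: BO={T} ∩ Q={T} → {T} (+0)
site 1, node BOQR: BOQ={T} ∪ R={G} → {G,T} (+1)
site 1, node BCOQR: BOQR={G,T} ∩ C={G} → {G} (+0)
site 2, node BO: B={T} ∩ O={T} → {T} (+0)
site 2, node BOQ: BO={T} ∪ Q={G} → {G,T} (+1)
site 2, node BOQR: BOQ={G,T} ∩ R={T} → {T} (+0)
site 2, node BCOQR: BOQR={T} ∪ C={C} → {C,T} (+1)
per-site changes: [3, 1, 2]; total = 6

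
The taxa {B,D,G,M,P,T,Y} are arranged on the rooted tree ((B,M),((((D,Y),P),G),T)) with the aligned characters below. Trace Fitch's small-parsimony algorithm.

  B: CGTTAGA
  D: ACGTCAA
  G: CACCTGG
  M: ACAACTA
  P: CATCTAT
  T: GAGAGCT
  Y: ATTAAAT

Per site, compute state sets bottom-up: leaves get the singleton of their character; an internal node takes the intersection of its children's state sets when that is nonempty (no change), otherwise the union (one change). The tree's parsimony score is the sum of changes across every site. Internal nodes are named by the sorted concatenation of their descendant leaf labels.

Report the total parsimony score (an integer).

site 0, node BM: B={C} ∪ M={A} → {A,C} (+1)
site 0, node DY: D={A} ∩ Y={A} → {A} (+0)
site 0, node DPY: DY={A} ∪ P={C} → {A,C} (+1)
site 0, node DGPY: DPY={A,C} ∩ G={C} → {C} (+0)
site 0, node DGPTY: DGPY={C} ∪ T={G} → {C,G} (+1)
site 0, node BDGMPTY: BM={A,C} ∩ DGPTY={C,G} → {C} (+0)
site 1, node BM: B={G} ∪ M={C} → {C,G} (+1)
site 1, node DY: D={C} ∪ Y={T} → {C,T} (+1)
site 1, node DPY: DY={C,T} ∪ P={A} → {A,C,T} (+1)
site 1, node DGPY: DPY={A,C,T} ∩ G={A} → {A} (+0)
site 1, node DGPTY: DGPY={A} ∩ T={A} → {A} (+0)
site 1, node BDGMPTY: BM={C,G} ∪ DGPTY={A} → {A,C,G} (+1)
site 2, node BM: B={T} ∪ M={A} → {A,T} (+1)
site 2, node DY: D={G} ∪ Y={T} → {G,T} (+1)
site 2, node DPY: DY={G,T} ∩ P={T} → {T} (+0)
site 2, node DGPY: DPY={T} ∪ G={C} → {C,T} (+1)
site 2, node DGPTY: DGPY={C,T} ∪ T={G} → {C,G,T} (+1)
site 2, node BDGMPTY: BM={A,T} ∩ DGPTY={C,G,T} → {T} (+0)
site 3, node BM: B={T} ∪ M={A} → {A,T} (+1)
site 3, node DY: D={T} ∪ Y={A} → {A,T} (+1)
site 3, node DPY: DY={A,T} ∪ P={C} → {A,C,T} (+1)
site 3, node DGPY: DPY={A,C,T} ∩ G={C} → {C} (+0)
site 3, node DGPTY: DGPY={C} ∪ T={A} → {A,C} (+1)
site 3, node BDGMPTY: BM={A,T} ∩ DGPTY={A,C} → {A} (+0)
site 4, node BM: B={A} ∪ M={C} → {A,C} (+1)
site 4, node DY: D={C} ∪ Y={A} → {A,C} (+1)
site 4, node DPY: DY={A,C} ∪ P={T} → {A,C,T} (+1)
site 4, node DGPY: DPY={A,C,T} ∩ G={T} → {T} (+0)
site 4, node DGPTY: DGPY={T} ∪ T={G} → {G,T} (+1)
site 4, node BDGMPTY: BM={A,C} ∪ DGPTY={G,T} → {A,C,G,T} (+1)
site 5, node BM: B={G} ∪ M={T} → {G,T} (+1)
site 5, node DY: D={A} ∩ Y={A} → {A} (+0)
site 5, node DPY: DY={A} ∩ P={A} → {A} (+0)
site 5, node DGPY: DPY={A} ∪ G={G} → {A,G} (+1)
site 5, node DGPTY: DGPY={A,G} ∪ T={C} → {A,C,G} (+1)
site 5, node BDGMPTY: BM={G,T} ∩ DGPTY={A,C,G} → {G} (+0)
site 6, node BM: B={A} ∩ M={A} → {A} (+0)
site 6, node DY: D={A} ∪ Y={T} → {A,T} (+1)
site 6, node DPY: DY={A,T} ∩ P={T} → {T} (+0)
site 6, node DGPY: DPY={T} ∪ G={G} → {G,T} (+1)
site 6, node DGPTY: DGPY={G,T} ∩ T={T} → {T} (+0)
site 6, node BDGMPTY: BM={A} ∪ DGPTY={T} → {A,T} (+1)
per-site changes: [3, 4, 4, 4, 5, 3, 3]; total = 26

26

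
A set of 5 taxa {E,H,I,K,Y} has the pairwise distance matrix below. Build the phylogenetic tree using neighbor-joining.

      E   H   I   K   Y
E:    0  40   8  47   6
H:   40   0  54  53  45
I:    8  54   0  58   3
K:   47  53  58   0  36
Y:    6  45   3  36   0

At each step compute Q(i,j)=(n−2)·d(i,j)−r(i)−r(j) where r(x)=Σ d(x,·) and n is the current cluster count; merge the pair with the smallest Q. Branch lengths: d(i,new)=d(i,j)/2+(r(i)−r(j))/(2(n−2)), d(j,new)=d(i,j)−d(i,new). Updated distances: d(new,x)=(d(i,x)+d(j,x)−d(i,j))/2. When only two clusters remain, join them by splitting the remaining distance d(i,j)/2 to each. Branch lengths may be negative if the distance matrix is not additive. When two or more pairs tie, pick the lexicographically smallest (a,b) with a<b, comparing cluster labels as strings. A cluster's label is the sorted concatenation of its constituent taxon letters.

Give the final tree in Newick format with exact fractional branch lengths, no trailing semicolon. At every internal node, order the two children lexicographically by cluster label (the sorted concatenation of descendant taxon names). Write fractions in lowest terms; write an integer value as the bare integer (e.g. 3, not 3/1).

(((E:9/8,(H:157/6,K:161/6):127/8):35/8,I:47/8):-23/16,Y:-23/16)

iteration 1: select H,K (d=53, Q=-227); attach at lengths (157/6, 161/6); label the merged cluster HK
  updated: d(E,HK)=17, d(HK,I)=59/2, d(HK,Y)=14
iteration 2: select E,HK (d=17, Q=-115/2); attach at lengths (9/8, 127/8); label the merged cluster EHK
  updated: d(EHK,I)=41/4, d(EHK,Y)=3/2
iteration 3: select EHK,I (d=41/4, Q=-59/4); attach at lengths (35/8, 47/8); label the merged cluster EHIK
  updated: d(EHIK,Y)=-23/8
iteration 4: select EHIK,Y (d=-23/8); attach at lengths (-23/16, -23/16); label the merged cluster EHIKY
final tree: (((E:9/8,(H:157/6,K:161/6):127/8):35/8,I:47/8):-23/16,Y:-23/16)
total length: 619/8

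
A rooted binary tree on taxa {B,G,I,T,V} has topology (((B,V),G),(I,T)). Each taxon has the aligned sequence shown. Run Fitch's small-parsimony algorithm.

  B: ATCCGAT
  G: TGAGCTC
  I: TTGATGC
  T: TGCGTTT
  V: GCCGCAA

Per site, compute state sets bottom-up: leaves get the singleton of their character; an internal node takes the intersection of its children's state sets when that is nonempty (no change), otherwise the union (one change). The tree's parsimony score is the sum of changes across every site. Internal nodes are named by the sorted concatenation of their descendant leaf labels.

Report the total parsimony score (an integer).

16

[col 0] BV: children B:{A}, V:{G} ∪→ {A,G}; cost 1
[col 0] BGV: children BV:{A,G}, G:{T} ∪→ {A,G,T}; cost 1
[col 0] IT: children I:{T}, T:{T} ∩→ {T}; cost 0
[col 0] BGITV: children BGV:{A,G,T}, IT:{T} ∩→ {T}; cost 0
[col 1] BV: children B:{T}, V:{C} ∪→ {C,T}; cost 1
[col 1] BGV: children BV:{C,T}, G:{G} ∪→ {C,G,T}; cost 1
[col 1] IT: children I:{T}, T:{G} ∪→ {G,T}; cost 1
[col 1] BGITV: children BGV:{C,G,T}, IT:{G,T} ∩→ {G,T}; cost 0
[col 2] BV: children B:{C}, V:{C} ∩→ {C}; cost 0
[col 2] BGV: children BV:{C}, G:{A} ∪→ {A,C}; cost 1
[col 2] IT: children I:{G}, T:{C} ∪→ {C,G}; cost 1
[col 2] BGITV: children BGV:{A,C}, IT:{C,G} ∩→ {C}; cost 0
[col 3] BV: children B:{C}, V:{G} ∪→ {C,G}; cost 1
[col 3] BGV: children BV:{C,G}, G:{G} ∩→ {G}; cost 0
[col 3] IT: children I:{A}, T:{G} ∪→ {A,G}; cost 1
[col 3] BGITV: children BGV:{G}, IT:{A,G} ∩→ {G}; cost 0
[col 4] BV: children B:{G}, V:{C} ∪→ {C,G}; cost 1
[col 4] BGV: children BV:{C,G}, G:{C} ∩→ {C}; cost 0
[col 4] IT: children I:{T}, T:{T} ∩→ {T}; cost 0
[col 4] BGITV: children BGV:{C}, IT:{T} ∪→ {C,T}; cost 1
[col 5] BV: children B:{A}, V:{A} ∩→ {A}; cost 0
[col 5] BGV: children BV:{A}, G:{T} ∪→ {A,T}; cost 1
[col 5] IT: children I:{G}, T:{T} ∪→ {G,T}; cost 1
[col 5] BGITV: children BGV:{A,T}, IT:{G,T} ∩→ {T}; cost 0
[col 6] BV: children B:{T}, V:{A} ∪→ {A,T}; cost 1
[col 6] BGV: children BV:{A,T}, G:{C} ∪→ {A,C,T}; cost 1
[col 6] IT: children I:{C}, T:{T} ∪→ {C,T}; cost 1
[col 6] BGITV: children BGV:{A,C,T}, IT:{C,T} ∩→ {C,T}; cost 0
per-site changes: [2, 3, 2, 2, 2, 2, 3]; total = 16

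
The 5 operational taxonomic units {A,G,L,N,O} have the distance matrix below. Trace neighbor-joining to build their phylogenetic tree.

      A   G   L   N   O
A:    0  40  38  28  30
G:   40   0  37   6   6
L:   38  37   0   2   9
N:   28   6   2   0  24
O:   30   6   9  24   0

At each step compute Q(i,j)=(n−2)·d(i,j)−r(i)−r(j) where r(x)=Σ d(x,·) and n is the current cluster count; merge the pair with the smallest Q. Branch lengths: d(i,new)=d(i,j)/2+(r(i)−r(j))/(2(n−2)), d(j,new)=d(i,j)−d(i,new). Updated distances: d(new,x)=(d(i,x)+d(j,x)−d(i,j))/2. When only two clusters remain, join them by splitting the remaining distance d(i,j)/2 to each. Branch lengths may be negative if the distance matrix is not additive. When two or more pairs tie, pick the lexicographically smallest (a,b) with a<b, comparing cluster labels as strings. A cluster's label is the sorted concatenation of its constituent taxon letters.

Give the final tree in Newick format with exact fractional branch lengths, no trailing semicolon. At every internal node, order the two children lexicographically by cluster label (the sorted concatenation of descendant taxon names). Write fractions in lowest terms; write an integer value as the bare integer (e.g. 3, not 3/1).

1. join G+O (d=6, Q=-140) ⇒ GO; edges |G|=19/3, |O|=-1/3
  updated: d(A,GO)=32, d(GO,L)=20, d(GO,N)=12
2. join A+GO (d=32, Q=-98) ⇒ AGO; edges |A|=49/2, |GO|=15/2
  updated: d(AGO,L)=13, d(AGO,N)=4
3. join AGO+L (d=13, Q=-19) ⇒ AGLO; edges |AGO|=15/2, |L|=11/2
  updated: d(AGLO,N)=-7/2
4. join AGLO+N (d=-7/2) ⇒ AGLNO; edges |AGLO|=-7/4, |N|=-7/4
final tree: (((A:49/2,(G:19/3,O:-1/3):15/2):15/2,L:11/2):-7/4,N:-7/4)
total length: 95/2

(((A:49/2,(G:19/3,O:-1/3):15/2):15/2,L:11/2):-7/4,N:-7/4)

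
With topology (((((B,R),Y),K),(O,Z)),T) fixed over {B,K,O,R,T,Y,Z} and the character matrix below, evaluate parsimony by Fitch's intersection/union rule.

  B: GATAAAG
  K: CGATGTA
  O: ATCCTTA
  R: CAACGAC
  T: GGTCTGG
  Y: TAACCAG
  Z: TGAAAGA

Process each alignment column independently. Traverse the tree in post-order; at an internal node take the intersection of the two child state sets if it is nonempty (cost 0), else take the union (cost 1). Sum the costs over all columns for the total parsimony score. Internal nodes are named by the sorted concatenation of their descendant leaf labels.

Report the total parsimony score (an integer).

BR@0: {G} ∪ {C} = {C,G} (union, +1)
BRY@0: {C,G} ∪ {T} = {C,G,T} (union, +1)
BKRY@0: {C,G,T} ∩ {C} = {C} (intersection, +0)
OZ@0: {A} ∪ {T} = {A,T} (union, +1)
BKORYZ@0: {C} ∪ {A,T} = {A,C,T} (union, +1)
BKORTYZ@0: {A,C,T} ∪ {G} = {A,C,G,T} (union, +1)
BR@1: {A} ∩ {A} = {A} (intersection, +0)
BRY@1: {A} ∩ {A} = {A} (intersection, +0)
BKRY@1: {A} ∪ {G} = {A,G} (union, +1)
OZ@1: {T} ∪ {G} = {G,T} (union, +1)
BKORYZ@1: {A,G} ∩ {G,T} = {G} (intersection, +0)
BKORTYZ@1: {G} ∩ {G} = {G} (intersection, +0)
BR@2: {T} ∪ {A} = {A,T} (union, +1)
BRY@2: {A,T} ∩ {A} = {A} (intersection, +0)
BKRY@2: {A} ∩ {A} = {A} (intersection, +0)
OZ@2: {C} ∪ {A} = {A,C} (union, +1)
BKORYZ@2: {A} ∩ {A,C} = {A} (intersection, +0)
BKORTYZ@2: {A} ∪ {T} = {A,T} (union, +1)
BR@3: {A} ∪ {C} = {A,C} (union, +1)
BRY@3: {A,C} ∩ {C} = {C} (intersection, +0)
BKRY@3: {C} ∪ {T} = {C,T} (union, +1)
OZ@3: {C} ∪ {A} = {A,C} (union, +1)
BKORYZ@3: {C,T} ∩ {A,C} = {C} (intersection, +0)
BKORTYZ@3: {C} ∩ {C} = {C} (intersection, +0)
BR@4: {A} ∪ {G} = {A,G} (union, +1)
BRY@4: {A,G} ∪ {C} = {A,C,G} (union, +1)
BKRY@4: {A,C,G} ∩ {G} = {G} (intersection, +0)
OZ@4: {T} ∪ {A} = {A,T} (union, +1)
BKORYZ@4: {G} ∪ {A,T} = {A,G,T} (union, +1)
BKORTYZ@4: {A,G,T} ∩ {T} = {T} (intersection, +0)
BR@5: {A} ∩ {A} = {A} (intersection, +0)
BRY@5: {A} ∩ {A} = {A} (intersection, +0)
BKRY@5: {A} ∪ {T} = {A,T} (union, +1)
OZ@5: {T} ∪ {G} = {G,T} (union, +1)
BKORYZ@5: {A,T} ∩ {G,T} = {T} (intersection, +0)
BKORTYZ@5: {T} ∪ {G} = {G,T} (union, +1)
BR@6: {G} ∪ {C} = {C,G} (union, +1)
BRY@6: {C,G} ∩ {G} = {G} (intersection, +0)
BKRY@6: {G} ∪ {A} = {A,G} (union, +1)
OZ@6: {A} ∩ {A} = {A} (intersection, +0)
BKORYZ@6: {A,G} ∩ {A} = {A} (intersection, +0)
BKORTYZ@6: {A} ∪ {G} = {A,G} (union, +1)
per-site changes: [5, 2, 3, 3, 4, 3, 3]; total = 23

23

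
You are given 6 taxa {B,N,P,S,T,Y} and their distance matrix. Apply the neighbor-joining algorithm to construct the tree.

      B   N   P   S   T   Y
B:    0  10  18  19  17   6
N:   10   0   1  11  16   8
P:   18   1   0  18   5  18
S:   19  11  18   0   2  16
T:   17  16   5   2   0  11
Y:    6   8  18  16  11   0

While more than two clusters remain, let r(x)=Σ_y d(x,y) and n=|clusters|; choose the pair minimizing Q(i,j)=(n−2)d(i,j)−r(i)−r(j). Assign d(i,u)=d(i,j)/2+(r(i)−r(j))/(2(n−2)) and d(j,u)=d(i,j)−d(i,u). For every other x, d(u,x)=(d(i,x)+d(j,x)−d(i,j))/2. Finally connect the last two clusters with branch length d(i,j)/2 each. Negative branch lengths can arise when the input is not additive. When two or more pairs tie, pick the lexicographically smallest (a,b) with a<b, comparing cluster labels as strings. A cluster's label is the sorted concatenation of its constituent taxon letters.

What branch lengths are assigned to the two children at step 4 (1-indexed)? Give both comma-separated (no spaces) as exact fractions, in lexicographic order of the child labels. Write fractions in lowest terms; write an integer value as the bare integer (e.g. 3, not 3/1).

1. join S+T (d=2, Q=-109) ⇒ ST; edges |S|=23/8, |T|=-7/8
  updated: d(B,ST)=17, d(N,ST)=25/2, d(P,ST)=21/2, d(ST,Y)=25/2
2. join B+Y (d=6, Q=-155/2) ⇒ BY; edges |B|=49/12, |Y|=23/12
  updated: d(BY,N)=6, d(BY,P)=15, d(BY,ST)=47/4
3. join BY+ST (d=47/4, Q=-44) ⇒ BSTY; edges |BY|=43/8, |ST|=51/8
  updated: d(BSTY,N)=27/8, d(BSTY,P)=55/8
4. join BSTY+N (d=27/8, Q=-45/4) ⇒ BNSTY; edges |BSTY|=37/8, |N|=-5/4
  updated: d(BNSTY,P)=9/4
5. join BNSTY+P (d=9/4) ⇒ BNPSTY; edges |BNSTY|=9/8, |P|=9/8
final tree: ((((B:49/12,Y:23/12):43/8,(S:23/8,T:-7/8):51/8):37/8,N:-5/4):9/8,P:9/8)
total length: 203/8

37/8,-5/4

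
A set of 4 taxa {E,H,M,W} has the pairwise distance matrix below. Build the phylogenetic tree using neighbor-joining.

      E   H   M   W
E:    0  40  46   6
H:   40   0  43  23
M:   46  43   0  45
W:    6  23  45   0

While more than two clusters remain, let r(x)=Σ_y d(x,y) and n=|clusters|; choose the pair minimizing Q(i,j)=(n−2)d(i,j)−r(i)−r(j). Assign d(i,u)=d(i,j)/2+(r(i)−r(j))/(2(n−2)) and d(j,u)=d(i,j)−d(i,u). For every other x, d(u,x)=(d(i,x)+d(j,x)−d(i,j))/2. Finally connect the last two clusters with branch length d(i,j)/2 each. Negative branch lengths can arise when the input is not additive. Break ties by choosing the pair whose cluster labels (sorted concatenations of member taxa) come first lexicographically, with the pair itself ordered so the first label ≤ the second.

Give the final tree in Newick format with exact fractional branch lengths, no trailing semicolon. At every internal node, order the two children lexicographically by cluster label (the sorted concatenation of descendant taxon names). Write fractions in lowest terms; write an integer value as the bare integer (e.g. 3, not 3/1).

(((E:15/2,W:-3/2):14,H:29/2):57/4,M:57/4)

step 1: merge (E,W) at d=6, Q=-154; branch lengths E→15/2, W→-3/2; new cluster EW
  updated: d(EW,H)=57/2, d(EW,M)=85/2
step 2: merge (EW,H) at d=57/2, Q=-114; branch lengths EW→14, H→29/2; new cluster EHW
  updated: d(EHW,M)=57/2
step 3: merge (EHW,M) at d=57/2; branch lengths EHW→57/4, M→57/4; new cluster EHMW
final tree: (((E:15/2,W:-3/2):14,H:29/2):57/4,M:57/4)
total length: 63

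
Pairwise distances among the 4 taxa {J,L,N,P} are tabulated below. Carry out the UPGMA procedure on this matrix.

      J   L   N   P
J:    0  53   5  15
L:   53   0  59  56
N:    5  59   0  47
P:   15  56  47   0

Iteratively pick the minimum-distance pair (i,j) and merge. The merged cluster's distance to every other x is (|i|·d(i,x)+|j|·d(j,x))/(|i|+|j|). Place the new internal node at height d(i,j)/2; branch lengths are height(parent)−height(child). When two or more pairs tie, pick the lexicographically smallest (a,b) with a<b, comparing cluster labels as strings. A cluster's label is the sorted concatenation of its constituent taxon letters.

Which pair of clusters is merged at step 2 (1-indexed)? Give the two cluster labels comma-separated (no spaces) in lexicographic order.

iteration 1: select J,N (d=5); attach at lengths (5/2, 5/2); label the merged cluster JN
  updated: d(JN,L)=56, d(JN,P)=31
iteration 2: select JN,P (d=31); attach at lengths (13, 31/2); label the merged cluster JNP
  updated: d(JNP,L)=56
iteration 3: select JNP,L (d=56); attach at lengths (25/2, 28); label the merged cluster JLNP
final tree: (((J:5/2,N:5/2):13,P:31/2):25/2,L:28)
total length: 74

JN,P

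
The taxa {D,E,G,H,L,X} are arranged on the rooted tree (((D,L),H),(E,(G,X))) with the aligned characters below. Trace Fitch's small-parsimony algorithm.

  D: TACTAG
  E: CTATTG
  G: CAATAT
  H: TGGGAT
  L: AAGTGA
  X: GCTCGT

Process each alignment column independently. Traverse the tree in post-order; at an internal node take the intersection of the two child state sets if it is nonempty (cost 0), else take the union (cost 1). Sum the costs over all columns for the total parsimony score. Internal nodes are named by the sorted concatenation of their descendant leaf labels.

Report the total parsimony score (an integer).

DL@0: {T} ∪ {A} = {A,T} (union, +1)
DHL@0: {A,T} ∩ {T} = {T} (intersection, +0)
GX@0: {C} ∪ {G} = {C,G} (union, +1)
EGX@0: {C} ∩ {C,G} = {C} (intersection, +0)
DEGHLX@0: {T} ∪ {C} = {C,T} (union, +1)
DL@1: {A} ∩ {A} = {A} (intersection, +0)
DHL@1: {A} ∪ {G} = {A,G} (union, +1)
GX@1: {A} ∪ {C} = {A,C} (union, +1)
EGX@1: {T} ∪ {A,C} = {A,C,T} (union, +1)
DEGHLX@1: {A,G} ∩ {A,C,T} = {A} (intersection, +0)
DL@2: {C} ∪ {G} = {C,G} (union, +1)
DHL@2: {C,G} ∩ {G} = {G} (intersection, +0)
GX@2: {A} ∪ {T} = {A,T} (union, +1)
EGX@2: {A} ∩ {A,T} = {A} (intersection, +0)
DEGHLX@2: {G} ∪ {A} = {A,G} (union, +1)
DL@3: {T} ∩ {T} = {T} (intersection, +0)
DHL@3: {T} ∪ {G} = {G,T} (union, +1)
GX@3: {T} ∪ {C} = {C,T} (union, +1)
EGX@3: {T} ∩ {C,T} = {T} (intersection, +0)
DEGHLX@3: {G,T} ∩ {T} = {T} (intersection, +0)
DL@4: {A} ∪ {G} = {A,G} (union, +1)
DHL@4: {A,G} ∩ {A} = {A} (intersection, +0)
GX@4: {A} ∪ {G} = {A,G} (union, +1)
EGX@4: {T} ∪ {A,G} = {A,G,T} (union, +1)
DEGHLX@4: {A} ∩ {A,G,T} = {A} (intersection, +0)
DL@5: {G} ∪ {A} = {A,G} (union, +1)
DHL@5: {A,G} ∪ {T} = {A,G,T} (union, +1)
GX@5: {T} ∩ {T} = {T} (intersection, +0)
EGX@5: {G} ∪ {T} = {G,T} (union, +1)
DEGHLX@5: {A,G,T} ∩ {G,T} = {G,T} (intersection, +0)
per-site changes: [3, 3, 3, 2, 3, 3]; total = 17

17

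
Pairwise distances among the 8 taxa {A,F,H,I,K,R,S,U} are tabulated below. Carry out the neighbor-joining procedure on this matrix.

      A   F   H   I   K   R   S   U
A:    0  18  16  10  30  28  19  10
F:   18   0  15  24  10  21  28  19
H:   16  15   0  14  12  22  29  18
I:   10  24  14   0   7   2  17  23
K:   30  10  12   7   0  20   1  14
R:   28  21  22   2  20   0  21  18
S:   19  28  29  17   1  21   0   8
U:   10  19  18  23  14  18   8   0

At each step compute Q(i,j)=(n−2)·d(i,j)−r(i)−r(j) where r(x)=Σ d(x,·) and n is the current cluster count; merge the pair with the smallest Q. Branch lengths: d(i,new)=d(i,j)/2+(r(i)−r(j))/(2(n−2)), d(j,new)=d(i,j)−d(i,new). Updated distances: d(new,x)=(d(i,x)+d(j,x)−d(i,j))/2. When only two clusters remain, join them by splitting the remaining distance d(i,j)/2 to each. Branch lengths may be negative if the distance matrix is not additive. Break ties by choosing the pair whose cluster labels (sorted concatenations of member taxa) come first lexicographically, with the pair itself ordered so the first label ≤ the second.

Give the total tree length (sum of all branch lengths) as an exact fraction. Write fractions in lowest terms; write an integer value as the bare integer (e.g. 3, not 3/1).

step 1: merge (I,R) at d=2, Q=-217; branch lengths I→-23/12, R→47/12; new cluster IR
  updated: d(A,IR)=18, d(F,IR)=43/2, d(H,IR)=17, d(IR,K)=25/2, d(IR,S)=18, d(IR,U)=39/2
step 2: merge (K,S) at d=1, Q=-355/2; branch lengths K→-37/20, S→57/20; new cluster KS
  updated: d(A,KS)=24, d(F,KS)=37/2, d(H,KS)=20, d(IR,KS)=59/4, d(KS,U)=21/2
step 3: merge (A,U) at d=10, Q=-123; branch lengths A→49/8, U→31/8; new cluster AU
  updated: d(AU,F)=27/2, d(AU,H)=12, d(AU,IR)=55/4, d(AU,KS)=49/4
step 4: merge (IR,KS) at d=59/4, Q=-353/4; branch lengths IR→61/8, KS→57/8; new cluster IKRS
  updated: d(AU,IKRS)=45/8, d(F,IKRS)=101/8, d(H,IKRS)=89/8
step 5: merge (AU,IKRS) at d=45/8, Q=-197/4; branch lengths AU→13/4, IKRS→19/8; new cluster AIKRSU
  updated: d(AIKRSU,F)=41/4, d(AIKRSU,H)=35/4
step 6: merge (AIKRSU,F) at d=41/4, Q=-34; branch lengths AIKRSU→2, F→33/4; new cluster AFIKRSU
  updated: d(AFIKRSU,H)=27/4
step 7: merge (AFIKRSU,H) at d=27/4; branch lengths AFIKRSU→27/8, H→27/8; new cluster AFHIKRSU
final tree: ((((A:49/8,U:31/8):13/4,((I:-23/12,R:47/12):61/8,(K:-37/20,S:57/20):57/8):19/8):2,F:33/4):27/8,H:27/8)
total length: 403/8

403/8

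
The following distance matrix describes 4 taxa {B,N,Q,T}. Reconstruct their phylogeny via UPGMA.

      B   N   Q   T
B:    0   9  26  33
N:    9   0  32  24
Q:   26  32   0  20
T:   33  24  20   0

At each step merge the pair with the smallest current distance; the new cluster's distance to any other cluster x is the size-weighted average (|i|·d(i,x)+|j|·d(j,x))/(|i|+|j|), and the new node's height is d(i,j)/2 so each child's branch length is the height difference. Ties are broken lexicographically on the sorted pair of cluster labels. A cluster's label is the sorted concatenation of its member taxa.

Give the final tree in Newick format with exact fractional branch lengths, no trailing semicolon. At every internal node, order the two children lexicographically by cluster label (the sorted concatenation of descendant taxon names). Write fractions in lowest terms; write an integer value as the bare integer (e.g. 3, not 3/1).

((B:9/2,N:9/2):79/8,(Q:10,T:10):35/8)

iteration 1: select B,N (d=9); attach at lengths (9/2, 9/2); label the merged cluster BN
  updated: d(BN,Q)=29, d(BN,T)=57/2
iteration 2: select Q,T (d=20); attach at lengths (10, 10); label the merged cluster QT
  updated: d(BN,QT)=115/4
iteration 3: select BN,QT (d=115/4); attach at lengths (79/8, 35/8); label the merged cluster BNQT
final tree: ((B:9/2,N:9/2):79/8,(Q:10,T:10):35/8)
total length: 173/4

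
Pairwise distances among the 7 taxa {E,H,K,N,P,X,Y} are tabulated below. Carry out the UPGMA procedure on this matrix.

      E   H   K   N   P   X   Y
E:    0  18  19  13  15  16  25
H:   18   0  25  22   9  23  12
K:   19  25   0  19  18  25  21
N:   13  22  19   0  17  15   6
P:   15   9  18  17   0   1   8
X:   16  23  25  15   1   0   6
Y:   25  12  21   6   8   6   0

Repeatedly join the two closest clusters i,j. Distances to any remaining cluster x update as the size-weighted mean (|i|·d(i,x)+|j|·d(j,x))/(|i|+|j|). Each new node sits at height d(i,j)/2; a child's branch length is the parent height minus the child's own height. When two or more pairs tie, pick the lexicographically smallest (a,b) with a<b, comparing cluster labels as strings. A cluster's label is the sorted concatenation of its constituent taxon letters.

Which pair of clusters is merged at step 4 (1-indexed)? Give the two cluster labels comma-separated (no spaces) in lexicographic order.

1. join P+X (d=1) ⇒ PX; edges |P|=1/2, |X|=1/2
  updated: d(E,PX)=31/2, d(H,PX)=16, d(K,PX)=43/2, d(N,PX)=16, d(PX,Y)=7
2. join N+Y (d=6) ⇒ NY; edges |N|=3, |Y|=3
  updated: d(E,NY)=19, d(H,NY)=17, d(K,NY)=20, d(NY,PX)=23/2
3. join NY+PX (d=23/2) ⇒ NPXY; edges |NY|=11/4, |PX|=21/4
  updated: d(E,NPXY)=69/4, d(H,NPXY)=33/2, d(K,NPXY)=83/4
4. join H+NPXY (d=33/2) ⇒ HNPXY; edges |H|=33/4, |NPXY|=5/2
  updated: d(E,HNPXY)=87/5, d(HNPXY,K)=108/5
5. join E+HNPXY (d=87/5) ⇒ EHNPXY; edges |E|=87/10, |HNPXY|=9/20
  updated: d(EHNPXY,K)=127/6
6. join EHNPXY+K (d=127/6) ⇒ EHKNPXY; edges |EHNPXY|=113/60, |K|=127/12
final tree: ((E:87/10,(H:33/4,((N:3,Y:3):11/4,(P:1/2,X:1/2):21/4):5/2):9/20):113/60,K:127/12)
total length: 1421/30

H,NPXY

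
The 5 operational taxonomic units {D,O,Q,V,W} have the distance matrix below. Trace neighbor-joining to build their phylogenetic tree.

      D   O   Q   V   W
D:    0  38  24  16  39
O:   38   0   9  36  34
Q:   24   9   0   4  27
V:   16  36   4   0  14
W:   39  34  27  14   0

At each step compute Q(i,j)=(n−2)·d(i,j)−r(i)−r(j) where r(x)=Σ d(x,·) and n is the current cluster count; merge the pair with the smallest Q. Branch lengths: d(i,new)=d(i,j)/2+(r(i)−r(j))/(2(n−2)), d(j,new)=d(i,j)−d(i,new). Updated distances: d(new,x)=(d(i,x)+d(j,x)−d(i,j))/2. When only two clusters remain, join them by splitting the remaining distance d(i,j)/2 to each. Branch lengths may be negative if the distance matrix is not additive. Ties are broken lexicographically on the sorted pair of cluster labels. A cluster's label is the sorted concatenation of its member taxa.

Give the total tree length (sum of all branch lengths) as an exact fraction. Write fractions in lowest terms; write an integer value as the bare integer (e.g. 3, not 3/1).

step 1: merge (O,Q) at d=9, Q=-154; branch lengths O→40/3, Q→-13/3; new cluster OQ
  updated: d(D,OQ)=53/2, d(OQ,V)=31/2, d(OQ,W)=26
step 2: merge (D,OQ) at d=53/2, Q=-193/2; branch lengths D→133/8, OQ→79/8; new cluster DOQ
  updated: d(DOQ,V)=5/2, d(DOQ,W)=77/4
step 3: merge (DOQ,V) at d=5/2, Q=-143/4; branch lengths DOQ→31/8, V→-11/8; new cluster DOQV
  updated: d(DOQV,W)=123/8
step 4: merge (DOQV,W) at d=123/8; branch lengths DOQV→123/16, W→123/16; new cluster DOQVW
final tree: (((D:133/8,(O:40/3,Q:-13/3):79/8):31/8,V:-11/8):123/16,W:123/16)
total length: 427/8

427/8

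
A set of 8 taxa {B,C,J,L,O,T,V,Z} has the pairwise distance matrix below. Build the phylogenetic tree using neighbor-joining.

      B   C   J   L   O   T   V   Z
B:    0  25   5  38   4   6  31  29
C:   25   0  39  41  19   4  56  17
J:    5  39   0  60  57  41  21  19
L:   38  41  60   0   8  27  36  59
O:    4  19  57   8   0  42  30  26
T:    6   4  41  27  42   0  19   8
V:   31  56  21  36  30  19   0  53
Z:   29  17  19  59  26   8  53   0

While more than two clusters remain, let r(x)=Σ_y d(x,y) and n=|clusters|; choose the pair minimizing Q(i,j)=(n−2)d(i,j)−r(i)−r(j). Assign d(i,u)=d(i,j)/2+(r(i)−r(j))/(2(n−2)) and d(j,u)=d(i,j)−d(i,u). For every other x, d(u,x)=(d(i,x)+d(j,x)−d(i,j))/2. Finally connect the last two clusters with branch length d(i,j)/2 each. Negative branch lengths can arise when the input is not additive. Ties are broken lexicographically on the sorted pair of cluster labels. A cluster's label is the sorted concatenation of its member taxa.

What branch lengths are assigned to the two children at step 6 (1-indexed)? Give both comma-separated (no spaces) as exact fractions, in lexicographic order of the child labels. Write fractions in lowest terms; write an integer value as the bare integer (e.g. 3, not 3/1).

5/8,-33/16

1. join L+O (d=8, Q=-407) ⇒ LO; edges |L|=131/12, |O|=-35/12
  updated: d(B,LO)=17, d(C,LO)=26, d(J,LO)=109/2, d(LO,T)=61/2, d(LO,V)=29, d(LO,Z)=77/2
2. join J+V (d=21, Q=-567/2) ⇒ JV; edges |J|=151/20, |V|=269/20
  updated: d(B,JV)=15/2, d(C,JV)=37, d(JV,LO)=125/4, d(JV,T)=39/2, d(JV,Z)=51/2
3. join B+JV (d=15/2, Q=-701/4) ⇒ BJV; edges |B|=-25/32, |JV|=265/32
  updated: d(BJV,C)=109/4, d(BJV,LO)=163/8, d(BJV,T)=9, d(BJV,Z)=47/2
4. join BJV+LO (d=163/8, Q=-1075/8) ⇒ BJLOV; edges |BJV|=69/16, |LO|=257/16
  updated: d(BJLOV,C)=263/16, d(BJLOV,T)=153/16, d(BJLOV,Z)=333/16
5. join BJLOV+C (d=263/16, Q=-411/8) ⇒ BCJLOV; edges |BJLOV|=169/16, |C|=47/8
  updated: d(BCJLOV,T)=-23/16, d(BCJLOV,Z)=171/16
6. join BCJLOV+T (d=-23/16, Q=-69/4) ⇒ BCJLOTV; edges |BCJLOV|=5/8, |T|=-33/16
  updated: d(BCJLOTV,Z)=161/16
7. join BCJLOTV+Z (d=161/16) ⇒ BCJLOTVZ; edges |BCJLOTV|=161/32, |Z|=161/32
final tree: (((((B:-25/32,(J:151/20,V:269/20):265/32):69/16,(L:131/12,O:-35/12):257/16):169/16,C:47/8):5/8,T:-33/16):161/32,Z:161/32)
total length: 1311/16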